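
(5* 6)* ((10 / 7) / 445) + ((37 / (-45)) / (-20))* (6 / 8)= 95051 / 747600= 0.13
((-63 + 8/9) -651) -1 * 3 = -6445/9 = -716.11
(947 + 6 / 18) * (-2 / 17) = -5684 / 51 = -111.45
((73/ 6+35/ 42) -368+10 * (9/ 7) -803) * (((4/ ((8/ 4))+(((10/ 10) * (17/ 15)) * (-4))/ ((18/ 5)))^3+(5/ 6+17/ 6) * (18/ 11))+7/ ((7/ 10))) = -862863616/ 45927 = -18787.72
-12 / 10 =-1.20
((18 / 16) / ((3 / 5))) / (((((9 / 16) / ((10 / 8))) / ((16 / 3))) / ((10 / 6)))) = 1000 / 27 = 37.04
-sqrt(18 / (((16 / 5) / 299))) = -3 * sqrt(2990) / 4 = -41.01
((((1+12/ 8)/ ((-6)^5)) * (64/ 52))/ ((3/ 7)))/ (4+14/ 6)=-35/ 240084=-0.00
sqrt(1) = 1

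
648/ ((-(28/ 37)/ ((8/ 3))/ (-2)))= 4566.86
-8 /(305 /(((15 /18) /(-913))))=4 /167079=0.00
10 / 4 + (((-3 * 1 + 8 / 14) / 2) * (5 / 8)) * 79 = -57.46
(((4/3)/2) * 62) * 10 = 1240/3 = 413.33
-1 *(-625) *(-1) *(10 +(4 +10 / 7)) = -67500 / 7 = -9642.86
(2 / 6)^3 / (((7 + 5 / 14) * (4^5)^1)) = 7 / 1423872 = 0.00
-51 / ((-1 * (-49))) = -51 / 49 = -1.04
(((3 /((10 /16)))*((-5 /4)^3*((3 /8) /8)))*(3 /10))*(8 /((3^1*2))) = -45 /256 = -0.18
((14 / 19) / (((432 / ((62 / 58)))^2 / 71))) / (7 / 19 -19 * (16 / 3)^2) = -477617 / 805270875264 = -0.00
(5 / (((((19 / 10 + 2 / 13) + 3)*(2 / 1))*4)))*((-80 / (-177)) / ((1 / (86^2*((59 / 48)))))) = 3004625 / 5913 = 508.14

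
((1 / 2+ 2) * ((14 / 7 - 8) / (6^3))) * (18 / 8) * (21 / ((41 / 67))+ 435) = -48105 / 656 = -73.33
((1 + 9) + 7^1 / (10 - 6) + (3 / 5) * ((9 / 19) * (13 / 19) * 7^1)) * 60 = 283989 / 361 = 786.67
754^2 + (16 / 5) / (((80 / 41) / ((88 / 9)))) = 127919708 / 225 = 568532.04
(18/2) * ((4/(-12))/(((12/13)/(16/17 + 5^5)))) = -690833/68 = -10159.31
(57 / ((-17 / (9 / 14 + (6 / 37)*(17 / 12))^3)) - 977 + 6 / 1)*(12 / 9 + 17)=-15809762781175 / 886072929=-17842.51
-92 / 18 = -46 / 9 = -5.11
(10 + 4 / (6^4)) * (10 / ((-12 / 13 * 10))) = -10.84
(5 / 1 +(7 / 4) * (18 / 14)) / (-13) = -29 / 52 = -0.56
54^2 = 2916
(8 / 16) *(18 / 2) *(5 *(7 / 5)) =63 / 2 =31.50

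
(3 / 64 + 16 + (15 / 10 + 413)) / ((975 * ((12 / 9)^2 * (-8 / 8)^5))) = -16533 / 66560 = -0.25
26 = 26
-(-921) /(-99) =-307 /33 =-9.30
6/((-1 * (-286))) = 3/143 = 0.02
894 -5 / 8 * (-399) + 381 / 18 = 27949 / 24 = 1164.54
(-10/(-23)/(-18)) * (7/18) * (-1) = 35/3726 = 0.01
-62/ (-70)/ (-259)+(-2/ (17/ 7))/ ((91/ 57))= -1040261/ 2003365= -0.52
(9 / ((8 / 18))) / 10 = 81 / 40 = 2.02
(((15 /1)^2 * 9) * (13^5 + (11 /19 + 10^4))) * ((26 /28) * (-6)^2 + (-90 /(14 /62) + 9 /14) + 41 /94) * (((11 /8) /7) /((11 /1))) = -125511498834975 /25004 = -5019656808.31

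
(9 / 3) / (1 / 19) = 57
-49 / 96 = -0.51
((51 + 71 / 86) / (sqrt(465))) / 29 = 4457 * sqrt(465) / 1159710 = 0.08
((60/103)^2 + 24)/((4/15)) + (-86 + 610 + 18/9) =6548644/10609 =617.27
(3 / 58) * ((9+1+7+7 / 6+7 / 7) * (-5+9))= 115 / 29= 3.97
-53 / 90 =-0.59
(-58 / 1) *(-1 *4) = 232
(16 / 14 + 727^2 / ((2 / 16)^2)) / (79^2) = 236781000 / 43687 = 5419.94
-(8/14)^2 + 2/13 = -0.17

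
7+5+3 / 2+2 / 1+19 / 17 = 565 / 34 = 16.62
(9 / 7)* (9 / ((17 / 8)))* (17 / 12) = 54 / 7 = 7.71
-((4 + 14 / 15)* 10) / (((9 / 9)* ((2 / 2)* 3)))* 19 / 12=-703 / 27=-26.04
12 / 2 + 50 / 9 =104 / 9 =11.56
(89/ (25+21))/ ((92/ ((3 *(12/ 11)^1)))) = 801/ 11638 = 0.07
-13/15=-0.87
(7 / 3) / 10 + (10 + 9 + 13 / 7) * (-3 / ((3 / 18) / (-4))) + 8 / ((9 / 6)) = 316529 / 210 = 1507.28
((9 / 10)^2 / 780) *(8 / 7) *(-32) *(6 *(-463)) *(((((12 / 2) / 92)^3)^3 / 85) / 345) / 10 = 246057183 / 32043406423757501500000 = 0.00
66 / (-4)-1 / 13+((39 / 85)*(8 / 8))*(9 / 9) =-35621 / 2210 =-16.12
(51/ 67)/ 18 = 0.04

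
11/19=0.58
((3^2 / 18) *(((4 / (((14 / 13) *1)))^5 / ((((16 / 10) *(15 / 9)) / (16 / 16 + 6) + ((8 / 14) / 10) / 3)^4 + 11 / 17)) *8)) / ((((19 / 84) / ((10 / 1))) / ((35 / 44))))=75743772000000 / 512346989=147836.86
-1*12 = -12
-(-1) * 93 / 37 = 93 / 37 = 2.51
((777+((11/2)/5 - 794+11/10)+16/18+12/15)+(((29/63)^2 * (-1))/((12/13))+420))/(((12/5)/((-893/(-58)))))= 86479776515/33149088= 2608.81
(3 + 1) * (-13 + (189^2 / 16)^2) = 1275986513 / 64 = 19937289.27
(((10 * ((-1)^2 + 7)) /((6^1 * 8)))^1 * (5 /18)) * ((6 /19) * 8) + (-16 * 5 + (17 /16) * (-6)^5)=-1426282 /171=-8340.83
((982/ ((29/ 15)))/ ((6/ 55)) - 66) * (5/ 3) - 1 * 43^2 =504692/ 87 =5801.06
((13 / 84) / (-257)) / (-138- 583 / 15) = 65 / 19090988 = 0.00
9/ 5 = 1.80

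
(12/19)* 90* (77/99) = 840/19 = 44.21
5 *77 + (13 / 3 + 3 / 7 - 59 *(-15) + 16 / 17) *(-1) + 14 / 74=-6677333 / 13209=-505.51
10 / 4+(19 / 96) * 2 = 139 / 48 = 2.90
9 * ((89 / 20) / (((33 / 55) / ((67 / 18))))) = 5963 / 24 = 248.46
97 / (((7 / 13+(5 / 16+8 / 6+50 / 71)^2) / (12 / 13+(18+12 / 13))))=290663576064 / 915174301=317.60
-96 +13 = -83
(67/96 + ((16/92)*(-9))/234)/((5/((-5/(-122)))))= 19841/3501888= 0.01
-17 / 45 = -0.38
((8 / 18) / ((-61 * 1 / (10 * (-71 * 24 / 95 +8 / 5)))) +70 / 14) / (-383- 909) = -64571 / 13476852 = -0.00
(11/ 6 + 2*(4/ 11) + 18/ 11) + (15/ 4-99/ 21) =2987/ 924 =3.23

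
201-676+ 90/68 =-16105/34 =-473.68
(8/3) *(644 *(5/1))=25760/3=8586.67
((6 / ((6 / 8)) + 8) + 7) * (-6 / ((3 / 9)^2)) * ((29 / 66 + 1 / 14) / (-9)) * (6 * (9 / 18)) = 16284 / 77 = 211.48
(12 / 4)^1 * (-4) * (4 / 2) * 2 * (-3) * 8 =1152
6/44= 3/22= 0.14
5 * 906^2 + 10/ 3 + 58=12312724/ 3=4104241.33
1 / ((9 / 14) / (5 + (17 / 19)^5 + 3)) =297201086 / 22284891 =13.34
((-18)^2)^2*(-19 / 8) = -249318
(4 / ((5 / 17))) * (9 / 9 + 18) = 1292 / 5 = 258.40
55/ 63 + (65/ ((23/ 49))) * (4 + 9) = 2609780/ 1449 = 1801.09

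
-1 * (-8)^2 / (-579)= 64 / 579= 0.11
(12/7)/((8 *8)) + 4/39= 565/4368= 0.13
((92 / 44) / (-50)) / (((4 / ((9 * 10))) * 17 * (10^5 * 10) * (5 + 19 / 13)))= -897 / 104720000000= -0.00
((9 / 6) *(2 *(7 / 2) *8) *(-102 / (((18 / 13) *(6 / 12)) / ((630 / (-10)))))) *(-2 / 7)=-222768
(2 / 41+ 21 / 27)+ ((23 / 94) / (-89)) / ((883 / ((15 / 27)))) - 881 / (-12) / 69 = 79019339573 / 41796653124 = 1.89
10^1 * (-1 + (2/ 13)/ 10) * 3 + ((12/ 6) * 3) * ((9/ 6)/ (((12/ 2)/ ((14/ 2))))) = -495/ 26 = -19.04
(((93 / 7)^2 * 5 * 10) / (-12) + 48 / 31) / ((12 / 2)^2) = -743207 / 36456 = -20.39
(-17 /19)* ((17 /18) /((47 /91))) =-26299 /16074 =-1.64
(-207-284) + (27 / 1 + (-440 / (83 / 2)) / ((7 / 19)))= -286304 / 581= -492.78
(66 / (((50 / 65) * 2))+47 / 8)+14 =2511 / 40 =62.78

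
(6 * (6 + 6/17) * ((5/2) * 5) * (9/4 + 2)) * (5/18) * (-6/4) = -3375/4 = -843.75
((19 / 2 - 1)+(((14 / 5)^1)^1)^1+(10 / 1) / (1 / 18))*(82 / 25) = 627.46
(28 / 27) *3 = 28 / 9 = 3.11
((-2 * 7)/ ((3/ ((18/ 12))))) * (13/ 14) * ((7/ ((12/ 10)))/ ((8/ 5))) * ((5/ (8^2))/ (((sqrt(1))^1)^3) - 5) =238875/ 2048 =116.64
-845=-845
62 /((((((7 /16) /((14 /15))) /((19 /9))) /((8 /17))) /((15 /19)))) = 15872 /153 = 103.74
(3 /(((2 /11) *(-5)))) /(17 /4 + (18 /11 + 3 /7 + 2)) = -5082 /12805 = -0.40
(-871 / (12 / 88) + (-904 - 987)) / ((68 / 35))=-869225 / 204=-4260.91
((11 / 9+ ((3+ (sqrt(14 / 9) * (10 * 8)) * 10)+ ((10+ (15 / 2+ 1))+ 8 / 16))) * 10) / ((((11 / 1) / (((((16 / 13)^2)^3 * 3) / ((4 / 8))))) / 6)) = 12750684160 / 4826809+ 1610612736000 * sqrt(14) / 53094899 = 116143.33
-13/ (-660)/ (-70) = -13/ 46200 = -0.00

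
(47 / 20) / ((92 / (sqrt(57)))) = 47 * sqrt(57) / 1840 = 0.19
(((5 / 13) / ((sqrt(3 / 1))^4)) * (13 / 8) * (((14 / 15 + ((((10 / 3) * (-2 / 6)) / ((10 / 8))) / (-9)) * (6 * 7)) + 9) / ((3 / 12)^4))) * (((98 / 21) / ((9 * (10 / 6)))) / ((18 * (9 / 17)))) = 7239008 / 885735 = 8.17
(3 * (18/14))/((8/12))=81/14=5.79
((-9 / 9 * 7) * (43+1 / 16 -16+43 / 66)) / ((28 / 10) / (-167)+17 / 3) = -85529885 / 2490928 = -34.34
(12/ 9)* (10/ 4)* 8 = 80/ 3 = 26.67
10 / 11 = 0.91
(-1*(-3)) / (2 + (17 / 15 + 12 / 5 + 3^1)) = 45 / 128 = 0.35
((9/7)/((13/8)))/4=18/91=0.20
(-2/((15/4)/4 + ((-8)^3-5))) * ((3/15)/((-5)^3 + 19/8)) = -256/40500585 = -0.00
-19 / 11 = -1.73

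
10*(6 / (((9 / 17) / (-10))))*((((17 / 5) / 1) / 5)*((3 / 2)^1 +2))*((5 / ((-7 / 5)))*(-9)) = -86700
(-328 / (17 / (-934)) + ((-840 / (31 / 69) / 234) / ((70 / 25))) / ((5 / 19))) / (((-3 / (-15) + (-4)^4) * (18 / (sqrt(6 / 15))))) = 20564261 * sqrt(10) / 26328393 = 2.47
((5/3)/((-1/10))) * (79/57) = -3950/171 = -23.10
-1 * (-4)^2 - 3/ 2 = -35/ 2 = -17.50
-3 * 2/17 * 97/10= -291/85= -3.42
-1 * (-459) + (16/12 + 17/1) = 1432/3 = 477.33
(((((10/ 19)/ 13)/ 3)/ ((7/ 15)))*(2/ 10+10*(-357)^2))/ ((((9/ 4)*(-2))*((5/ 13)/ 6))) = -50979608/ 399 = -127768.44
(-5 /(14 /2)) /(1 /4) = -20 /7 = -2.86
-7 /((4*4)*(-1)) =7 /16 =0.44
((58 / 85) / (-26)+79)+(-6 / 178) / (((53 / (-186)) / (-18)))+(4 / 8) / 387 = 310019381233 / 4034308590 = 76.85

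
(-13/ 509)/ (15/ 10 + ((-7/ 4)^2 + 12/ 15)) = -80/ 16797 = -0.00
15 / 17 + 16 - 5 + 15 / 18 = 1297 / 102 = 12.72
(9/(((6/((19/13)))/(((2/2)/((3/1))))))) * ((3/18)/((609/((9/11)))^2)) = 57/259287028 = 0.00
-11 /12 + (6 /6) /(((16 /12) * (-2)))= -31 /24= -1.29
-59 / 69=-0.86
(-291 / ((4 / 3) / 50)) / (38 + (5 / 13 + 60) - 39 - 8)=-283725 / 1336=-212.37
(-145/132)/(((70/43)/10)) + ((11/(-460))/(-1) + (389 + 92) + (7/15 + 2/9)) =37852333/79695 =474.96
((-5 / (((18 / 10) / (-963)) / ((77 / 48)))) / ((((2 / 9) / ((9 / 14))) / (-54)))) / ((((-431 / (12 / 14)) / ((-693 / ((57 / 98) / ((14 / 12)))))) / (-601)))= 145923934793175 / 131024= 1113719126.21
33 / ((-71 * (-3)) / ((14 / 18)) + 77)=231 / 2456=0.09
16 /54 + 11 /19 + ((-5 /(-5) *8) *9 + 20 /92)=862420 /11799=73.09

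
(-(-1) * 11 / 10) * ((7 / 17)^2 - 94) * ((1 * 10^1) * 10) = -2982870 / 289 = -10321.35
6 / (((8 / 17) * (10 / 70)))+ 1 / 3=89.58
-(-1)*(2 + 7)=9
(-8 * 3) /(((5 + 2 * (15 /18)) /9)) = -162 /5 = -32.40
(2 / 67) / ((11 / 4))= 8 / 737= 0.01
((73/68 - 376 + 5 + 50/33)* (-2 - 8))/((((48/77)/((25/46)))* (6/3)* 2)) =802.98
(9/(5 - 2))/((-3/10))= -10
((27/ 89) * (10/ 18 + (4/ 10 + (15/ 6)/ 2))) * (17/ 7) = 20247/ 12460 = 1.62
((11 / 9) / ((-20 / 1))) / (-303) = 11 / 54540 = 0.00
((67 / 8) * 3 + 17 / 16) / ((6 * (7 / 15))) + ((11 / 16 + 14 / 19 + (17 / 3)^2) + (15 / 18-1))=1636403 / 38304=42.72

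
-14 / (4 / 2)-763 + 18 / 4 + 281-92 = -1153 / 2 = -576.50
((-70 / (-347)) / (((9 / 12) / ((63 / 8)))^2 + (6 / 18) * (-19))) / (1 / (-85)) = 2623950 / 967783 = 2.71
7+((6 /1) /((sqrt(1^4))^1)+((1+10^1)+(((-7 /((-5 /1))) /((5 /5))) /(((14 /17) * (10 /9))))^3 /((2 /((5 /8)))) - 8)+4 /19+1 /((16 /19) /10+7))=714882425099 /40918400000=17.47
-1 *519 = -519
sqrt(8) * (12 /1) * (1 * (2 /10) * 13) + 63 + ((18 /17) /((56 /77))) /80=342819 /5440 + 312 * sqrt(2) /5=151.27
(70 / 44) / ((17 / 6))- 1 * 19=-3448 / 187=-18.44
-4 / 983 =-0.00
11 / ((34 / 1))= 11 / 34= 0.32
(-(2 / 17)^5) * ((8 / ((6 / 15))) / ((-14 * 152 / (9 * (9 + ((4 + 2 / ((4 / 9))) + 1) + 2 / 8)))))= 6750 / 188840981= 0.00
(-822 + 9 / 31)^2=648873729 / 961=675206.79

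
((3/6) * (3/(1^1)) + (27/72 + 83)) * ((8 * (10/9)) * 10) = 67900/9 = 7544.44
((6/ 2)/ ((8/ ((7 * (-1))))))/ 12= -7/ 32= -0.22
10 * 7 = 70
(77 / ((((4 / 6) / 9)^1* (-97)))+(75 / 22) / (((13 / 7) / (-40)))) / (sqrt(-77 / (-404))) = -333471* sqrt(7777) / 152581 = -192.74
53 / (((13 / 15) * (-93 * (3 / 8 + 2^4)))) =-2120 / 52793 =-0.04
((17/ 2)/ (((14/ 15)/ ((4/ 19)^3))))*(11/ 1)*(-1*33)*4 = -123.39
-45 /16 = -2.81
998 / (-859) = -998 / 859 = -1.16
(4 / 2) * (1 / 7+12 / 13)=194 / 91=2.13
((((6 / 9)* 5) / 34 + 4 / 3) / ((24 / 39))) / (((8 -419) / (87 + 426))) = -54093 / 18632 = -2.90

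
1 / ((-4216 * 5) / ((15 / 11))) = -3 / 46376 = -0.00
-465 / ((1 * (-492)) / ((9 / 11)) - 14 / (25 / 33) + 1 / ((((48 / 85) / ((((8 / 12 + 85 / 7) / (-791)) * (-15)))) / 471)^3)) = -24249217829727744000 / 433662113734843102894507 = -0.00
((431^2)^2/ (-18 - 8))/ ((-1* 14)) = 34507149121/ 364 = 94799860.22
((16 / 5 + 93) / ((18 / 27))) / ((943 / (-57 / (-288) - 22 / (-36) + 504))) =77.25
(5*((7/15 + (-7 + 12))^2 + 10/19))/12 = 65003/5130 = 12.67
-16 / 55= -0.29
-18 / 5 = -3.60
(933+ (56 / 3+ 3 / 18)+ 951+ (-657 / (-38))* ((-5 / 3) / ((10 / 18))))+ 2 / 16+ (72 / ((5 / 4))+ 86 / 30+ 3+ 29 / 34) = 24747091 / 12920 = 1915.41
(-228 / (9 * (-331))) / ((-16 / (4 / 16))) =-19 / 15888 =-0.00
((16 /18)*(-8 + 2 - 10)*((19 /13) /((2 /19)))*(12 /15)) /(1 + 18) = -4864 /585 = -8.31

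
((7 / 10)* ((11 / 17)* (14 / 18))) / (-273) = -77 / 59670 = -0.00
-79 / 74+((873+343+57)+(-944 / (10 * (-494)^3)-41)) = 6863202273601 / 5575612510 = 1230.93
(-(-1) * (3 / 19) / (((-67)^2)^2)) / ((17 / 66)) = 198 / 6508812083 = 0.00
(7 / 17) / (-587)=-7 / 9979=-0.00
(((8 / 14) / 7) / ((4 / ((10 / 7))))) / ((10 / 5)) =0.01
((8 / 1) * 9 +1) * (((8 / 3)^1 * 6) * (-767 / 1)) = -895856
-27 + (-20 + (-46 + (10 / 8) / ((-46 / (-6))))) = -8541 / 92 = -92.84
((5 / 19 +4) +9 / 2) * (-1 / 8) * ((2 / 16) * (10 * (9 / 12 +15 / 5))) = -5.13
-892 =-892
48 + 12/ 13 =636/ 13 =48.92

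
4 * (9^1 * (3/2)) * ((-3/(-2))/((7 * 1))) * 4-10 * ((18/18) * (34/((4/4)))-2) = -273.71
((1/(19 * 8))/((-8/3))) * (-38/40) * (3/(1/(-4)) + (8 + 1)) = -9/1280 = -0.01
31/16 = 1.94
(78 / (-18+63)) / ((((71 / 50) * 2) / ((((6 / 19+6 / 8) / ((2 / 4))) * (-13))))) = -16.91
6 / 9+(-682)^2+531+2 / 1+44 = 1397105 / 3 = 465701.67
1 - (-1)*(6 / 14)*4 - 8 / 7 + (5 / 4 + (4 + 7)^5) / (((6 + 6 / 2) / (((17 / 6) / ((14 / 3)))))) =10866.21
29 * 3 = 87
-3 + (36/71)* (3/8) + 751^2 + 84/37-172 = 2962354731/5254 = 563828.46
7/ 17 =0.41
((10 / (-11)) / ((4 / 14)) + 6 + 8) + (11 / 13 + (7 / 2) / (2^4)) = 54377 / 4576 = 11.88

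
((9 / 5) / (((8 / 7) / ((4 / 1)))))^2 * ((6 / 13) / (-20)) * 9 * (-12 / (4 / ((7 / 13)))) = 2250423 / 169000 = 13.32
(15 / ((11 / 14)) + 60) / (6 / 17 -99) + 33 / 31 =50087 / 190619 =0.26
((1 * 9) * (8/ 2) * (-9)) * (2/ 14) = -324/ 7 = -46.29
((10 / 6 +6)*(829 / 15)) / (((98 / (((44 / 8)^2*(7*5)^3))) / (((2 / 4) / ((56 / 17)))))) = 980520475 / 1152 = 851146.25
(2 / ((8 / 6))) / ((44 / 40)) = 15 / 11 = 1.36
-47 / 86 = -0.55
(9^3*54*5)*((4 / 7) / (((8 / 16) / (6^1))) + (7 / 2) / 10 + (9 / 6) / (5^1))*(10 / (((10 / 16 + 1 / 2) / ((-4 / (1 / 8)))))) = -2942127360 / 7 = -420303908.57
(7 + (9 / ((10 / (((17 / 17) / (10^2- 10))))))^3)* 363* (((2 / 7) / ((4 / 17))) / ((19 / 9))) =388773055539 / 266000000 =1461.55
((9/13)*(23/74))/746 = 207/717652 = 0.00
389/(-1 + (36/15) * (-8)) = -1945/101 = -19.26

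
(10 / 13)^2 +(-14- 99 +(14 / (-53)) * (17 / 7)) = -1012587 / 8957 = -113.05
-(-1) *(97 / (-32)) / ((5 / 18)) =-873 / 80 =-10.91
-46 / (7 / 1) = -46 / 7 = -6.57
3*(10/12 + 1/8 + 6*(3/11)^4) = 348407/117128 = 2.97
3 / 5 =0.60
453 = 453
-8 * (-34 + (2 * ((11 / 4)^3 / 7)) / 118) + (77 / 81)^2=272.50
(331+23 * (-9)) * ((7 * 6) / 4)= 1302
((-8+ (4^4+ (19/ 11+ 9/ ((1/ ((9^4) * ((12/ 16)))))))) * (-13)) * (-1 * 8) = 50949730/ 11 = 4631793.64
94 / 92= 47 / 46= 1.02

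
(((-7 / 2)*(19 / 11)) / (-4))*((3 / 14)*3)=171 / 176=0.97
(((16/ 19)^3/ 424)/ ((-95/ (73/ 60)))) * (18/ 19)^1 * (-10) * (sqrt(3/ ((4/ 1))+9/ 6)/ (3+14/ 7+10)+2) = 1177344/ 3280831175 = 0.00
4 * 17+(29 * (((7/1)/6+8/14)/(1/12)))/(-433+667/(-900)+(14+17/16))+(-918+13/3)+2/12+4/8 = -8930584745/10550701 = -846.44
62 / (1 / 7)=434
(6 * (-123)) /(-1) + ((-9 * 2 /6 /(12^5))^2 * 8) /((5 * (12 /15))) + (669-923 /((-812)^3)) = 1407.00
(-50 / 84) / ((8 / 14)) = -25 / 24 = -1.04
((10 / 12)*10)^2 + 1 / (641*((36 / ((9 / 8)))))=12820009 / 184608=69.44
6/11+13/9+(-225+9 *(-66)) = -80884/99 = -817.01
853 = 853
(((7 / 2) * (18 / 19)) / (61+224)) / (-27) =-7 / 16245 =-0.00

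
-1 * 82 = -82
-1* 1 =-1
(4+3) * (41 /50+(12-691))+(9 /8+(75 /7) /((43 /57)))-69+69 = -284862327 /60200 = -4731.93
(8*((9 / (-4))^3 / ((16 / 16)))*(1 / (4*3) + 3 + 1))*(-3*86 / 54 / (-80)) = -56889 / 2560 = -22.22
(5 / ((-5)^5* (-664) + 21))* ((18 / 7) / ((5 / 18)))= 324 / 14525147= 0.00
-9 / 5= -1.80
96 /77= 1.25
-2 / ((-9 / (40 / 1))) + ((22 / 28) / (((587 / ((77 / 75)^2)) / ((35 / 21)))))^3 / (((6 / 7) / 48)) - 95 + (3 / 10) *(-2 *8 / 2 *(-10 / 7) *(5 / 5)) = -4500362315686865735488 / 54429416084654296875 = -82.68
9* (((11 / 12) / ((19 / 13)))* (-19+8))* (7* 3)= -99099 / 76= -1303.93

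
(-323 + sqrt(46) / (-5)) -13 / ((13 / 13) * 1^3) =-336 -sqrt(46) / 5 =-337.36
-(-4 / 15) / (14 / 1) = 2 / 105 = 0.02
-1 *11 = -11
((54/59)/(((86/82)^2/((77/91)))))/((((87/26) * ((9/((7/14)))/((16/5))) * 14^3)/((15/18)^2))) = 92455/9766153593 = 0.00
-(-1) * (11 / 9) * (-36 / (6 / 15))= -110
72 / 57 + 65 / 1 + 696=14483 / 19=762.26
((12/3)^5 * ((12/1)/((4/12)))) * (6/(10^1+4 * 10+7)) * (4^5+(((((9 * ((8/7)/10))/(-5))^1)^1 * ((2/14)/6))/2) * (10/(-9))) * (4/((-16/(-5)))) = 4624232448/931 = 4966952.15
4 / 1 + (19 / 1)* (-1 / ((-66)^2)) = 17405 / 4356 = 4.00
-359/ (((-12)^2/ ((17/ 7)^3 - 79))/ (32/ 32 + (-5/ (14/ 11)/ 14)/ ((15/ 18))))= 64707955/ 605052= 106.95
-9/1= -9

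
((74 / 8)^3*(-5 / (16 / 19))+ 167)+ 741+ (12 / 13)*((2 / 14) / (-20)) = -3791.26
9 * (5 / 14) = 45 / 14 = 3.21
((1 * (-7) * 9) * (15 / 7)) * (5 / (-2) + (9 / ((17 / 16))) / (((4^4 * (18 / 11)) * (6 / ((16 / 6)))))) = 45735 / 136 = 336.29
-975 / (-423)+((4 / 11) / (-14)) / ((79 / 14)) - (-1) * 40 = 42.30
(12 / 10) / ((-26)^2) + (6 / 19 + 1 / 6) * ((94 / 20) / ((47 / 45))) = 139539 / 64220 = 2.17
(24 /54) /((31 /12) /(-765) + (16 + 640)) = 4080 /6022049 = 0.00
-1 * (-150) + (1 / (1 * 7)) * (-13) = 1037 / 7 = 148.14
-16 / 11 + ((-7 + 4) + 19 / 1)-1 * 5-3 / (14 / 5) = 1305 / 154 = 8.47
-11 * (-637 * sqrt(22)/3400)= 7007 * sqrt(22)/3400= 9.67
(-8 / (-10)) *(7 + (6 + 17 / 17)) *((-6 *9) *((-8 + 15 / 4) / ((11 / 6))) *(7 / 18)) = 545.24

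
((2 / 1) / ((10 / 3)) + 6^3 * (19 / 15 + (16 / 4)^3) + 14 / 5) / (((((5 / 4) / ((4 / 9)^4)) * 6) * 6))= 12.23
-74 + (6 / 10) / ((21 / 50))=-508 / 7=-72.57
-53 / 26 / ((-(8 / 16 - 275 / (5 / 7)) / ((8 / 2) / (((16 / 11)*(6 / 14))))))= -4081 / 119964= -0.03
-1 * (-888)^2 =-788544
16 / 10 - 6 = -22 / 5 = -4.40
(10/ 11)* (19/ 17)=190/ 187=1.02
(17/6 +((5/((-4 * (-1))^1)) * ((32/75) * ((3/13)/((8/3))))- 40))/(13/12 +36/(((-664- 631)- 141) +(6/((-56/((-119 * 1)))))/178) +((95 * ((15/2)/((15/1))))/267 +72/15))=-2634579733186/428408902311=-6.15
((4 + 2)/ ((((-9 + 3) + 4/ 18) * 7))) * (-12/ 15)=54/ 455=0.12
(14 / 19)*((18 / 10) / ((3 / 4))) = 168 / 95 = 1.77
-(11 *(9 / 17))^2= -9801 / 289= -33.91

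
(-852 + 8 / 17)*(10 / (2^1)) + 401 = -65563 / 17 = -3856.65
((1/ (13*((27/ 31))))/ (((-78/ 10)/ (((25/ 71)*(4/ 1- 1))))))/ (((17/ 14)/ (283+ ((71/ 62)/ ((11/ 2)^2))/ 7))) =-1857718250/ 666412461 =-2.79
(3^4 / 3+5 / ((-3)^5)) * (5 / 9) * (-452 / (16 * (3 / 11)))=-10186385 / 6561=-1552.57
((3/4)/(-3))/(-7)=1/28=0.04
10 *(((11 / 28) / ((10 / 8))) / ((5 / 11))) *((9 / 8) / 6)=363 / 280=1.30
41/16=2.56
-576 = -576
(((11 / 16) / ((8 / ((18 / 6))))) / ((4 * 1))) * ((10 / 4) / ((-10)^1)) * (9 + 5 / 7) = -561 / 3584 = -0.16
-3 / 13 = -0.23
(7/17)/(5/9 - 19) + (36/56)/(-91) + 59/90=50652263/80892630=0.63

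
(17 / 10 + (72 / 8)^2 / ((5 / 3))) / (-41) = -503 / 410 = -1.23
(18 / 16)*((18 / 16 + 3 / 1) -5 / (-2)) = 477 / 64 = 7.45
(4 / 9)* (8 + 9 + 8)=100 / 9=11.11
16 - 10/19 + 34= 940/19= 49.47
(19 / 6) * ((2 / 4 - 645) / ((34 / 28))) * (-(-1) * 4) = -342874 / 51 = -6723.02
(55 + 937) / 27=992 / 27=36.74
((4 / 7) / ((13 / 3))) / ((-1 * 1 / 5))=-60 / 91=-0.66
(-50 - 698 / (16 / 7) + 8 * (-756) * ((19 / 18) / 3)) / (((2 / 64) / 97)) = -7708396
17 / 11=1.55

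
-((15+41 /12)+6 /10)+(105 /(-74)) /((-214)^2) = -966686441 /50833560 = -19.02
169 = 169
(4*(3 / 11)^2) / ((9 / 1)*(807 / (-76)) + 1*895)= 0.00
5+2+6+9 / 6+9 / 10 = 77 / 5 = 15.40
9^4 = 6561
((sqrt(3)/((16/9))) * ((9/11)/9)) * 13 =117 * sqrt(3)/176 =1.15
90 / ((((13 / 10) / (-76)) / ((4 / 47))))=-273600 / 611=-447.79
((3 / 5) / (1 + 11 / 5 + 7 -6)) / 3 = 1 / 21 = 0.05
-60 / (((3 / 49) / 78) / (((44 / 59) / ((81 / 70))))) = -78478400 / 1593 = -49264.53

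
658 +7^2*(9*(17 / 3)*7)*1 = 18151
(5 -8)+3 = 0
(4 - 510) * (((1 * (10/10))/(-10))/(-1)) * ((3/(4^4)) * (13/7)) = -9867/8960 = -1.10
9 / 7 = 1.29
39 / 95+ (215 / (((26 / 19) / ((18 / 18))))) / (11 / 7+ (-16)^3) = 26345729 / 70792670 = 0.37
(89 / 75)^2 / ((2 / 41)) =28.87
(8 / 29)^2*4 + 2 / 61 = 17298 / 51301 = 0.34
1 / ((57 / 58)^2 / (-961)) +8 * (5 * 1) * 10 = -1933204 / 3249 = -595.02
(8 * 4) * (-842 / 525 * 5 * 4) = -107776 / 105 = -1026.44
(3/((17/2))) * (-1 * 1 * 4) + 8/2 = 44/17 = 2.59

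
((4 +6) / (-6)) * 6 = -10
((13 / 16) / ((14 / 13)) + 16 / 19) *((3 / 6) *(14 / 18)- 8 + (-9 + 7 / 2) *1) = -44545 / 2128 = -20.93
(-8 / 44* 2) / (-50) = 2 / 275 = 0.01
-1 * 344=-344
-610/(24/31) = -9455/12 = -787.92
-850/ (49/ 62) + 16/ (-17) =-896684/ 833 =-1076.45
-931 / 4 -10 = -971 / 4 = -242.75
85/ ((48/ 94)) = 3995/ 24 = 166.46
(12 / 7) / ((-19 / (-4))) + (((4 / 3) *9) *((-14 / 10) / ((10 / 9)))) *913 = -45898962 / 3325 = -13804.20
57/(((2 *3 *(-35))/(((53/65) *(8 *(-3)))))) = 12084/2275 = 5.31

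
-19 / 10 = -1.90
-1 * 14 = -14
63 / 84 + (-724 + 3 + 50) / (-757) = 4955 / 3028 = 1.64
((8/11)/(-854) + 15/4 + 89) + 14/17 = 29886739/319396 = 93.57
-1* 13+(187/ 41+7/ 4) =-1097/ 164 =-6.69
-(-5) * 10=50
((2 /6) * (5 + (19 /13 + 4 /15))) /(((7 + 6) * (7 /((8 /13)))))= 0.02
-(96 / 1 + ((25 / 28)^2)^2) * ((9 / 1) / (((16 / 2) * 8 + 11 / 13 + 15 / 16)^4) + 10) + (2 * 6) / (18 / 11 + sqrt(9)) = -19611278066414854488988573 / 20348567890990592367744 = -963.77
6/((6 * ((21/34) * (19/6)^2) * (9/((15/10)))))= 68/2527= 0.03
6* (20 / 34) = 60 / 17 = 3.53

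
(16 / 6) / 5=8 / 15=0.53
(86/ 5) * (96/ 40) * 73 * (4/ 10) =150672/ 125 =1205.38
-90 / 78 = -15 / 13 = -1.15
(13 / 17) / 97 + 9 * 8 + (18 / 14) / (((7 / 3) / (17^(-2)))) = 98913872 / 1373617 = 72.01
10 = 10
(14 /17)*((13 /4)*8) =21.41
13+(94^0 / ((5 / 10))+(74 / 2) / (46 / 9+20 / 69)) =24429 / 1118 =21.85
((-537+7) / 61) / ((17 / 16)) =-8480 / 1037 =-8.18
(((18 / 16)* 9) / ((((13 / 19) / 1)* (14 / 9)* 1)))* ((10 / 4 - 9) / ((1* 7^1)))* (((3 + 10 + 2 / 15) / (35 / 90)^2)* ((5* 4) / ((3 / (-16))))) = 81825.32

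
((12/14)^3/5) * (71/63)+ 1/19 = 0.19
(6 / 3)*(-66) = -132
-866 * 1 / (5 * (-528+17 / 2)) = 1732 / 5195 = 0.33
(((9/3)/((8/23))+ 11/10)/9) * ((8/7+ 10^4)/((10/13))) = 14751269/1050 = 14048.83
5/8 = 0.62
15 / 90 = 1 / 6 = 0.17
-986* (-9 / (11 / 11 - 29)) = -4437 / 14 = -316.93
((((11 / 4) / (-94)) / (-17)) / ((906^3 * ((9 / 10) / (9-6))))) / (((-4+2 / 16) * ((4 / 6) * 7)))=-55 / 128941021418328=-0.00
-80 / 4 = -20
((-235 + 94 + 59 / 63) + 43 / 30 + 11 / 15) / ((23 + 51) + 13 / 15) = -86875 / 47166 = -1.84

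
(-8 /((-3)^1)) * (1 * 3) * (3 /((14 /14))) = 24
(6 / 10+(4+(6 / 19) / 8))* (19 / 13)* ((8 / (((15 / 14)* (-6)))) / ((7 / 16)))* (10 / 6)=-56416 / 1755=-32.15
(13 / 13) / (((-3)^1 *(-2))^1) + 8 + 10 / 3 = 23 / 2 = 11.50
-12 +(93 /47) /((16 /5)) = -8559 /752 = -11.38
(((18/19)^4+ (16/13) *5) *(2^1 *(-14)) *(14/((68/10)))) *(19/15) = -2310912128/4547517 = -508.17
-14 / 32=-7 / 16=-0.44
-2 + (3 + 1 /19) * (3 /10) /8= -1433 /760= -1.89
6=6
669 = 669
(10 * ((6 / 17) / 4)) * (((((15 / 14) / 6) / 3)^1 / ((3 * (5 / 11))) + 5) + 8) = 16435 / 1428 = 11.51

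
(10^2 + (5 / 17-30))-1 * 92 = -369 / 17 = -21.71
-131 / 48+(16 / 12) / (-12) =-409 / 144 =-2.84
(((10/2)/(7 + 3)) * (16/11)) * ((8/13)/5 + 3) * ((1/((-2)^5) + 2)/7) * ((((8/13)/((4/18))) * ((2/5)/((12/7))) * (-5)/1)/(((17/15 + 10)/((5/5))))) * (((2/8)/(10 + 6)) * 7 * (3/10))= -2417121/397379840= -0.01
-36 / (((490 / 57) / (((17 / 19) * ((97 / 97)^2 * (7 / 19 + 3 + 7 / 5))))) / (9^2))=-33684174 / 23275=-1447.23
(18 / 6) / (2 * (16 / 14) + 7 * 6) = 21 / 310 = 0.07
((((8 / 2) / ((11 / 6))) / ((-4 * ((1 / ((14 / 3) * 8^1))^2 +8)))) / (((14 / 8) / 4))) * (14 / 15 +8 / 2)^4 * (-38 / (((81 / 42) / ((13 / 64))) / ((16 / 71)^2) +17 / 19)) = 903823105357512704 / 48407088073595625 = 18.67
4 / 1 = 4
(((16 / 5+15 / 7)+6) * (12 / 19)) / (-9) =-1588 / 1995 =-0.80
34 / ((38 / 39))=663 / 19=34.89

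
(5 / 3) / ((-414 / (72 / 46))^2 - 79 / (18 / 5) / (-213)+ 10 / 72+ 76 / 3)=0.00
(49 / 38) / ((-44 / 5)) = -245 / 1672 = -0.15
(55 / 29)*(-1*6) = -330 / 29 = -11.38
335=335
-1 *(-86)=86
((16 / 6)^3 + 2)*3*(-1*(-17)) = 9622 / 9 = 1069.11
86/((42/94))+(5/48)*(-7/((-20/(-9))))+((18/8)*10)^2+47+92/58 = 29114459/38976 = 746.98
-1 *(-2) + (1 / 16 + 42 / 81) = 1115 / 432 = 2.58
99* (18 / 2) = 891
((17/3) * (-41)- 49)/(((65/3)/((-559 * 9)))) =326628/5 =65325.60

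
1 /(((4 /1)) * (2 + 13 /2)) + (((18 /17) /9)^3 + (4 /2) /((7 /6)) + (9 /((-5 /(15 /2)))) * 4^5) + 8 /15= -14260284559 /1031730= -13821.72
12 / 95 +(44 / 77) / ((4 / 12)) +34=23834 / 665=35.84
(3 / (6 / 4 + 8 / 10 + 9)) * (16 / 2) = 240 / 113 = 2.12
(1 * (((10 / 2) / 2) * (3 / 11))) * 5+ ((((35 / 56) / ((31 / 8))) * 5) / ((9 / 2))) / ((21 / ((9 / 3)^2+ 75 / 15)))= 64975 / 18414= 3.53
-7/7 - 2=-3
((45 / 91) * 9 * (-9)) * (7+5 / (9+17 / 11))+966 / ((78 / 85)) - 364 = 4109621 / 10556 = 389.32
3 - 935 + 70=-862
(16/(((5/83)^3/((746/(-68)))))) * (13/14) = -11090380652/14875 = -745571.81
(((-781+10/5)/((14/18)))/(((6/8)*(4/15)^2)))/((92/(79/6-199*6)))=1241823375/5152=241037.15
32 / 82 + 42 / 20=1021 / 410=2.49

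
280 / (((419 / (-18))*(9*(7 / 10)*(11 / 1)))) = -800 / 4609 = -0.17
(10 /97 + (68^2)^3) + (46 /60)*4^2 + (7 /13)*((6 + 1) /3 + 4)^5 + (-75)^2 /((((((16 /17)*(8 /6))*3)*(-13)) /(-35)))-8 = 9694487533871286821 /98055360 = 98867492137.82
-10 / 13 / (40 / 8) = -2 / 13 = -0.15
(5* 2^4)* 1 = 80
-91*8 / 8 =-91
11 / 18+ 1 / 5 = 73 / 90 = 0.81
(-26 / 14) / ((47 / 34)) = -442 / 329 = -1.34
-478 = -478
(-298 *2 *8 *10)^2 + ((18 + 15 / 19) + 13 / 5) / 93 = 20085333506032 / 8835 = 2273382400.23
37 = 37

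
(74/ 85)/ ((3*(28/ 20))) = 74/ 357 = 0.21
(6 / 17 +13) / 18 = 227 / 306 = 0.74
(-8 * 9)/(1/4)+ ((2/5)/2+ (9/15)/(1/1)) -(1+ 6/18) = -4328/15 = -288.53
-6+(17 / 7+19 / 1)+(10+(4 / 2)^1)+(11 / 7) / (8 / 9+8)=15459 / 560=27.61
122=122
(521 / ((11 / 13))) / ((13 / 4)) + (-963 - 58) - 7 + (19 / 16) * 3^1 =-146957 / 176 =-834.98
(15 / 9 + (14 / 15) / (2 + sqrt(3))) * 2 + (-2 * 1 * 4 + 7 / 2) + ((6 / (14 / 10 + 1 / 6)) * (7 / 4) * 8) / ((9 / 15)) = 129619 / 1410 - 28 * sqrt(3) / 15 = 88.70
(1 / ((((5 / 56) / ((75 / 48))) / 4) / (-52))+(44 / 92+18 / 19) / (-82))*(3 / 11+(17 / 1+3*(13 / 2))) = -9593003077 / 71668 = -133853.37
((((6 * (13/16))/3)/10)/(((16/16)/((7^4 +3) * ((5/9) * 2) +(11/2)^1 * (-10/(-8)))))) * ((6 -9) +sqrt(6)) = -501319/384 +501319 * sqrt(6)/1152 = -239.57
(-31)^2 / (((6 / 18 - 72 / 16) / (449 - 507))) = 334428 / 25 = 13377.12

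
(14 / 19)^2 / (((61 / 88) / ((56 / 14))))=68992 / 22021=3.13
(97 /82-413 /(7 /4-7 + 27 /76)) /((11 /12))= 93.34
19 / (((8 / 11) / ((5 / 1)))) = 1045 / 8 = 130.62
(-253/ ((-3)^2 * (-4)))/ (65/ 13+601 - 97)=253/ 18324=0.01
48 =48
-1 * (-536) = 536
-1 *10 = -10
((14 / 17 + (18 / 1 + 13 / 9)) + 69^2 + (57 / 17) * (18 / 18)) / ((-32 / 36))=-732047 / 136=-5382.70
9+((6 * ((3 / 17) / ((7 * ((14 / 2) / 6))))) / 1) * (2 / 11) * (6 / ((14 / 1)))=577917 / 64141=9.01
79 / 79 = 1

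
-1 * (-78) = 78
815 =815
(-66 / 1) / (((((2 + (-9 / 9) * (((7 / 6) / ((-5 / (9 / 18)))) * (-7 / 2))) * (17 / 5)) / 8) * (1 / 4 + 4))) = -1267200 / 55199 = -22.96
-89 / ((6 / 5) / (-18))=1335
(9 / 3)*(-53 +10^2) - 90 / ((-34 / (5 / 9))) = 2422 / 17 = 142.47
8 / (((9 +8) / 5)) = 40 / 17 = 2.35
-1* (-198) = 198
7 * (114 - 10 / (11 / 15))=7728 / 11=702.55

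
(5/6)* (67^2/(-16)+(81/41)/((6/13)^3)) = -854335/3936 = -217.06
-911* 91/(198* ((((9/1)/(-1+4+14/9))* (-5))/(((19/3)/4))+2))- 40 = 2956003/50292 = 58.78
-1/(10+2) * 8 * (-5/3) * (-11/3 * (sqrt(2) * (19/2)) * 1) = -1045 * sqrt(2)/27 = -54.74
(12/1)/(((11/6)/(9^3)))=52488/11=4771.64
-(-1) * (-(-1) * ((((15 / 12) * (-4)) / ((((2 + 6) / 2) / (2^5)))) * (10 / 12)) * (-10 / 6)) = 500 / 9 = 55.56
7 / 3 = 2.33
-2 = -2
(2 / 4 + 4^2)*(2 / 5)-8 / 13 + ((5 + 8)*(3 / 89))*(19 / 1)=82786 / 5785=14.31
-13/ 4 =-3.25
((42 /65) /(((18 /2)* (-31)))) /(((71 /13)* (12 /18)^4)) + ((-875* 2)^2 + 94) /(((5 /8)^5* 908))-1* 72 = 440863707590809 /12490675000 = 35295.43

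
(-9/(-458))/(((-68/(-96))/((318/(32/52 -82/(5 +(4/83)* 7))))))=-0.60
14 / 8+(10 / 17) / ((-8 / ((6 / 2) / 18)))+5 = 2749 / 408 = 6.74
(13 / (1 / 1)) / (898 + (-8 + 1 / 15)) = 15 / 1027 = 0.01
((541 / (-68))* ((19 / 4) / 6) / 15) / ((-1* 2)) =10279 / 48960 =0.21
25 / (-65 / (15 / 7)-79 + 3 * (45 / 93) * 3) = -2325 / 9763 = -0.24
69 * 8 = 552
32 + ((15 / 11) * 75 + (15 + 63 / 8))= 13829 / 88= 157.15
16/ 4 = 4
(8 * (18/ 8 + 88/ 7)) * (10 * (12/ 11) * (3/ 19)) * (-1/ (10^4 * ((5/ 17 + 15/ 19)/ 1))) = -12699/ 673750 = -0.02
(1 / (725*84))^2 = 1 / 3708810000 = 0.00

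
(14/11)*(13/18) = 91/99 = 0.92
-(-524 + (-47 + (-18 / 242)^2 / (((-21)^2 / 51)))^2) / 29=-867197556360452 / 14925594525149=-58.10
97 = 97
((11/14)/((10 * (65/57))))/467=627/4249700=0.00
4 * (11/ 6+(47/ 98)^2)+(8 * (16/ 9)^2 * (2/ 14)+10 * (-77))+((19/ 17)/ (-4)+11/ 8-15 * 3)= -21213464539/ 26449416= -802.04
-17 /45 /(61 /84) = -476 /915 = -0.52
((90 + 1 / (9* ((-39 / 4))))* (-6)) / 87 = -63172 / 10179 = -6.21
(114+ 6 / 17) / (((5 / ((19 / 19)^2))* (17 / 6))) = 11664 / 1445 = 8.07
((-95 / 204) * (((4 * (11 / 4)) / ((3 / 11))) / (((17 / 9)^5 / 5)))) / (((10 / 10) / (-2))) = 377093475 / 48275138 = 7.81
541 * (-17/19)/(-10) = 9197/190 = 48.41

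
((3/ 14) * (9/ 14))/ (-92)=-27/ 18032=-0.00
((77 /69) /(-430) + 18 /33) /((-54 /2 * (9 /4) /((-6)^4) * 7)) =-5669536 /3426885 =-1.65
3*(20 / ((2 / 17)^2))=4335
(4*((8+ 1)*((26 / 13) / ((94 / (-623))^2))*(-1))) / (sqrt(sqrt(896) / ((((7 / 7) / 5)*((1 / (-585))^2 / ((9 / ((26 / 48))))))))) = -55447*14^(3 / 4)*sqrt(195) / 51690600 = -0.11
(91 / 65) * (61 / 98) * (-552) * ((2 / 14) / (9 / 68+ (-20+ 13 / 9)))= 10303632 / 2762375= 3.73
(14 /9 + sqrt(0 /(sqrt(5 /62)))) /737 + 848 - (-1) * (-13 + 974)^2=6131339591 /6633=924369.00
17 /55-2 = -93 /55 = -1.69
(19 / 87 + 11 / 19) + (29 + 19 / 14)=720977 / 23142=31.15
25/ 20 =1.25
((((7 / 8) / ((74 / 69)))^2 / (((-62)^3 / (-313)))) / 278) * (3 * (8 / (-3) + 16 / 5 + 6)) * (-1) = -3577953393 / 58050142013440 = -0.00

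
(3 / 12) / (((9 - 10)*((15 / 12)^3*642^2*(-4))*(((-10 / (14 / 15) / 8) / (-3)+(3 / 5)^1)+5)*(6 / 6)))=56 / 4361210325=0.00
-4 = -4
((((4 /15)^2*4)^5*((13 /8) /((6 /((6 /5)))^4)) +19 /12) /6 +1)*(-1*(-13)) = 142120384920637253 /8649755859375000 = 16.43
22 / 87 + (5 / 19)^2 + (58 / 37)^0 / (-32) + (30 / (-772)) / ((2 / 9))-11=-2111164471 / 193969632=-10.88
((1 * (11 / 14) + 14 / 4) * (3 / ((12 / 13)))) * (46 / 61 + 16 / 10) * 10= 140010 / 427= 327.89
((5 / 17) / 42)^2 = 25 / 509796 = 0.00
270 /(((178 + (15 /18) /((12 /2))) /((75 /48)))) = 30375 /12826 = 2.37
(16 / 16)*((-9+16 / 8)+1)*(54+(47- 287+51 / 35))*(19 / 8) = 368163 / 140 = 2629.74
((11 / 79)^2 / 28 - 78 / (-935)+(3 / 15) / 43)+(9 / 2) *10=316782097773 / 7025743340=45.09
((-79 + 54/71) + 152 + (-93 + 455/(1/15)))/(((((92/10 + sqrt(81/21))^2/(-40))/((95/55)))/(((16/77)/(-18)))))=1137485583016000/15452570884311 - 33785973280000*sqrt(21)/5150856961437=43.55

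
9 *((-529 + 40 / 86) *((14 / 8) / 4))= -1431801 / 688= -2081.11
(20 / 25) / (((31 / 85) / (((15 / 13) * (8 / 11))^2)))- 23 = -13600937 / 633919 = -21.46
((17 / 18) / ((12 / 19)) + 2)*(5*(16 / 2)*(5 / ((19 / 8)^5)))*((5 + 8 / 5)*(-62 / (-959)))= 84362854400 / 21371210469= 3.95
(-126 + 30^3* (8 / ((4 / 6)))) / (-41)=-323874 / 41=-7899.37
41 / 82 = 1 / 2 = 0.50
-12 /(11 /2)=-24 /11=-2.18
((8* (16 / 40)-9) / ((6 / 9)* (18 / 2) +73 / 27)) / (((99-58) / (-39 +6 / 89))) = 542619 / 857515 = 0.63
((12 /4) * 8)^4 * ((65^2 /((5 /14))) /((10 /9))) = 3532419072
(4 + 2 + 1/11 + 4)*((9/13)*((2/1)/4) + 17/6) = 32.08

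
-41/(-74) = 41/74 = 0.55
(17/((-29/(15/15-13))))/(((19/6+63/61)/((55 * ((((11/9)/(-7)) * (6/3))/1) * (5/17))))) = -2952400/312011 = -9.46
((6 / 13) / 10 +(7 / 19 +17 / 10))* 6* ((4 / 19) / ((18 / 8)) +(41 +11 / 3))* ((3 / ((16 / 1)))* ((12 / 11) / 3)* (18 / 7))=179895789 / 1806805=99.57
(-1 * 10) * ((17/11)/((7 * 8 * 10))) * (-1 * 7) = 17/88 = 0.19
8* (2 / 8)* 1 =2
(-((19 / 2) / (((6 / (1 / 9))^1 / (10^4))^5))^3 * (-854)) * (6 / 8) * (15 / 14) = 1995081901550292968750000000000000000000000000000000000000000 / 328256967394537077627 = 6077805194466362899584827000000000000000.00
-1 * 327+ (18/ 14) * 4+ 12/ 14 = -321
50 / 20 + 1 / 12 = 31 / 12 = 2.58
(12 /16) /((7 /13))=39 /28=1.39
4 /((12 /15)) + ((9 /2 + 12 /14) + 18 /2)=271 /14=19.36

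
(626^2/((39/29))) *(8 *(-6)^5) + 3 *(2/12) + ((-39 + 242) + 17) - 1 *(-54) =-471304555551/26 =-18127098290.42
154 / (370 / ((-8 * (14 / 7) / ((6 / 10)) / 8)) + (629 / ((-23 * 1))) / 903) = -1.39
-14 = -14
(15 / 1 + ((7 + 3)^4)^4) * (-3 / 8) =-30000000000000045 / 8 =-3750000000000005.62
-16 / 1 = -16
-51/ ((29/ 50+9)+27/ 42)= -8925/ 1789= -4.99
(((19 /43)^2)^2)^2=16983563041 /11688200277601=0.00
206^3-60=8741756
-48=-48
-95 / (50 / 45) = -171 / 2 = -85.50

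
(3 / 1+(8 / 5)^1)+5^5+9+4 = 15713 / 5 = 3142.60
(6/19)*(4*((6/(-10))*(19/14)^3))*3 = -9747/1715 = -5.68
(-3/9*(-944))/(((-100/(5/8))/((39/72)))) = -767/720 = -1.07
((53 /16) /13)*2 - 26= -2651 /104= -25.49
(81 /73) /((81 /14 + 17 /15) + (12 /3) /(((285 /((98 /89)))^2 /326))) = 0.16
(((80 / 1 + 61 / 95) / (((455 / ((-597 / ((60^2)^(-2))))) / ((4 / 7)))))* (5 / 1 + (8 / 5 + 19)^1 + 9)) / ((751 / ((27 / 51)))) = -2953271578567680 / 154519001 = -19112675.85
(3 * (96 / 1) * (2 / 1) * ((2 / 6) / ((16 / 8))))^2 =9216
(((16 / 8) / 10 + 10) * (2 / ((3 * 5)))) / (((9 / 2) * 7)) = 68 / 1575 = 0.04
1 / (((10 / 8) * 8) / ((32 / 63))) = 16 / 315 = 0.05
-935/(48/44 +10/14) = -71995/139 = -517.95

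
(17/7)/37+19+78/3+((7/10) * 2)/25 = 1460813/32375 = 45.12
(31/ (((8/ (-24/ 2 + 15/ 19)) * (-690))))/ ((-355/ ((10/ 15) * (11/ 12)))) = -341/ 3146400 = -0.00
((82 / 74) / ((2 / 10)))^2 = 42025 / 1369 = 30.70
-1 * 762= -762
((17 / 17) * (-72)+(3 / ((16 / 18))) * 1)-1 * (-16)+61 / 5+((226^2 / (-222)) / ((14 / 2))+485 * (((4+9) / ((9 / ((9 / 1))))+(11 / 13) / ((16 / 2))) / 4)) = 2449746367 / 1616160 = 1515.78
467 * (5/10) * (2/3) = 467/3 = 155.67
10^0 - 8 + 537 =530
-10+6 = -4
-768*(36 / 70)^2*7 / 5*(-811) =201802752 / 875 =230631.72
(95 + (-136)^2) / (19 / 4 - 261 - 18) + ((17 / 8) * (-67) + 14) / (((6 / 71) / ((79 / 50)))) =-6497679571 / 2632800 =-2467.97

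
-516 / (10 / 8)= -2064 / 5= -412.80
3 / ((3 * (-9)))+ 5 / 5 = 8 / 9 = 0.89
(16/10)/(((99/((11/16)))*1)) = 1/90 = 0.01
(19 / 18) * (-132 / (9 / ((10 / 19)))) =-220 / 27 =-8.15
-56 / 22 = -28 / 11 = -2.55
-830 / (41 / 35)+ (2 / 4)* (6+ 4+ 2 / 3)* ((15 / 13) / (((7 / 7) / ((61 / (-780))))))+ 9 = -14551271 / 20787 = -700.02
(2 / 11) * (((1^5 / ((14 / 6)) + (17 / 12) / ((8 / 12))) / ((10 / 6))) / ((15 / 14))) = 13 / 50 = 0.26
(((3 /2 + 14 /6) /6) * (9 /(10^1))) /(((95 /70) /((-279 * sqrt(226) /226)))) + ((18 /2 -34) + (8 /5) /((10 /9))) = -589 /25 -44919 * sqrt(226) /85880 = -31.42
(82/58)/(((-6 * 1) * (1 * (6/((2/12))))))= -41/6264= -0.01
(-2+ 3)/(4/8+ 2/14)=14/9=1.56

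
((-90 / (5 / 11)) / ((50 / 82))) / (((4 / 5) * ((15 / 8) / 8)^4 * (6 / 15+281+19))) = -1891631104 / 4224375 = -447.79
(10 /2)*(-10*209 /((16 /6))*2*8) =-62700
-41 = -41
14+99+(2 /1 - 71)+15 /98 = 4327 /98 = 44.15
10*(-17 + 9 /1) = -80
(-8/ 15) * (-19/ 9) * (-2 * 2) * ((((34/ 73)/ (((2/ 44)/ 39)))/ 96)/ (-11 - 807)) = 92378/ 4030695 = 0.02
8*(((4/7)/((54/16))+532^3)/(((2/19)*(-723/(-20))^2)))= 865107914393600/98795781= 8756526.90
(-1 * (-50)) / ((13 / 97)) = 4850 / 13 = 373.08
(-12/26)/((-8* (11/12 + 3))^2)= -0.00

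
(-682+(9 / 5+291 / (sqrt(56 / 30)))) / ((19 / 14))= -2506 / 5+291*sqrt(105) / 19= -344.26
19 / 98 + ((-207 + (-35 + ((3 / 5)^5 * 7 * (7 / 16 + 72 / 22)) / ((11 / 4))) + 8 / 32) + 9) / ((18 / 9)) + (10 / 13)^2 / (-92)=-115.82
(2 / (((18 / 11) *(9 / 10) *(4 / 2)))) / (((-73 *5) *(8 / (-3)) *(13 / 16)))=22 / 25623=0.00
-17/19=-0.89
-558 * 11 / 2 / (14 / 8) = -12276 / 7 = -1753.71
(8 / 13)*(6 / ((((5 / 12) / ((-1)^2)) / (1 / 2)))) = 288 / 65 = 4.43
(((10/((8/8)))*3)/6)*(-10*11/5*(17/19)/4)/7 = -935/266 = -3.52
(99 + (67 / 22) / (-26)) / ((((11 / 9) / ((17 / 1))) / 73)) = 631729809 / 6292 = 100402.07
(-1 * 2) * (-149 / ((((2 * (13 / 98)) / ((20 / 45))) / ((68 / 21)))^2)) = 1080314368 / 123201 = 8768.71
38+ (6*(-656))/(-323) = 16210/323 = 50.19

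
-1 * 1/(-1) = 1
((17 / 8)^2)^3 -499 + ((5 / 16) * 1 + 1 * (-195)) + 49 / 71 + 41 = -10421353497 / 18612224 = -559.92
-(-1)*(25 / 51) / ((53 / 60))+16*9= 130244 / 901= 144.55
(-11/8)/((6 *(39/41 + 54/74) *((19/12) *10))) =-16687/1938000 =-0.01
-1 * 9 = -9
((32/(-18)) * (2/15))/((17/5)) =-0.07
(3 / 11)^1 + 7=80 / 11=7.27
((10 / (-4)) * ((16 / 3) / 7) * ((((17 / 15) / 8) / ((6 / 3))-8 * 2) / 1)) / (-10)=-3823 / 1260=-3.03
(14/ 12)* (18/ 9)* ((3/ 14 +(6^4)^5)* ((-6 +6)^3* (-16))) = 0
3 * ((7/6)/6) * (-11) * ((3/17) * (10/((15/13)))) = -1001/102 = -9.81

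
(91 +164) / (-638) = -255 / 638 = -0.40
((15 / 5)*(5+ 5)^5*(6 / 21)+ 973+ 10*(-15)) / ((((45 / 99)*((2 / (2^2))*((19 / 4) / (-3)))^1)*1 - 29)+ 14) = -159920904 / 28385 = -5633.99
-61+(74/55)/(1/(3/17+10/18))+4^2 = -370387/8415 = -44.02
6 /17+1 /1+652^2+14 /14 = 7226808 /17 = 425106.35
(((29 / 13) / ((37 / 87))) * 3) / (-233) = -7569 / 112073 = -0.07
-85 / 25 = -17 / 5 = -3.40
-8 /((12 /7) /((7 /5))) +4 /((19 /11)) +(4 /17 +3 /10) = -3.68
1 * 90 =90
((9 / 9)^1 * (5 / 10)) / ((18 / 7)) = 7 / 36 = 0.19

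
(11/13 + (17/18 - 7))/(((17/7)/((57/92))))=-7049/5304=-1.33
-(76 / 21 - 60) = 1184 / 21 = 56.38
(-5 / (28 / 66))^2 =27225 / 196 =138.90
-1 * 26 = -26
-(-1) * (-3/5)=-3/5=-0.60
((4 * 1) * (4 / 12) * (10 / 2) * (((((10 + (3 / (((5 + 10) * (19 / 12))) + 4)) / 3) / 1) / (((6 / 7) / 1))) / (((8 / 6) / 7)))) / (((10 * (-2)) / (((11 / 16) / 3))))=-361669 / 164160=-2.20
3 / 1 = 3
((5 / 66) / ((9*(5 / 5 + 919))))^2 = 1 / 11945615616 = 0.00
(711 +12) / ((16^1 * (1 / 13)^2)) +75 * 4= 126987 / 16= 7936.69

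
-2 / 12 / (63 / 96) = -16 / 63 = -0.25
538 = 538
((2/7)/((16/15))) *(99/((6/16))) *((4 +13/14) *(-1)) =-34155/98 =-348.52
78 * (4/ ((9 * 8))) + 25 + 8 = 112/ 3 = 37.33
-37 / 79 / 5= -37 / 395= -0.09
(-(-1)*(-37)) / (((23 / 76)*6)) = -1406 / 69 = -20.38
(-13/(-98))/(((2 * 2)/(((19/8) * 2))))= 247/1568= 0.16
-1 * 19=-19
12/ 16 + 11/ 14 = 43/ 28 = 1.54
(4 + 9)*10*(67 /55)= 1742 /11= 158.36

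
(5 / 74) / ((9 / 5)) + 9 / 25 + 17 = 289669 / 16650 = 17.40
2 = 2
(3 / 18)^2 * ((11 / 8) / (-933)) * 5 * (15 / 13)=-275 / 1164384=-0.00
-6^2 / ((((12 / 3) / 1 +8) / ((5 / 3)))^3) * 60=-625 / 108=-5.79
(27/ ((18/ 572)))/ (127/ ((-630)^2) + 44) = 340540200/ 17463727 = 19.50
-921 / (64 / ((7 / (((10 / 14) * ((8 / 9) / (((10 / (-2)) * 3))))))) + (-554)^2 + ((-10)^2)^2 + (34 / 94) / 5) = -286343505 / 98530671151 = -0.00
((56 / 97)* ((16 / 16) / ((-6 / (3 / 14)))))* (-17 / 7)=34 / 679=0.05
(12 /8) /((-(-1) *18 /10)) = 5 /6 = 0.83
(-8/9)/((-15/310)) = 496/27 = 18.37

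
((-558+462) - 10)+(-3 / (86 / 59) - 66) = -14969 / 86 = -174.06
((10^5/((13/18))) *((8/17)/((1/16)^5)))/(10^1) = 1509949440000/221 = 6832350407.24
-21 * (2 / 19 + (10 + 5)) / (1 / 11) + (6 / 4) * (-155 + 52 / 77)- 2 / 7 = -1555415 / 418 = -3721.09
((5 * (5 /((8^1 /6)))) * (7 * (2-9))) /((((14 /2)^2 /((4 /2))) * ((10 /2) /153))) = -2295 /2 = -1147.50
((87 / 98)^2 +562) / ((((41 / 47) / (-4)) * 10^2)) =-254035799 / 9844100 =-25.81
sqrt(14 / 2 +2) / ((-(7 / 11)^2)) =-363 / 49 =-7.41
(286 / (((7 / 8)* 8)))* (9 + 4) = 3718 / 7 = 531.14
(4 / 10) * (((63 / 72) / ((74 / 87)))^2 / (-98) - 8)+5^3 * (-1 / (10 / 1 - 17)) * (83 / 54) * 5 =44389566323 / 331188480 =134.03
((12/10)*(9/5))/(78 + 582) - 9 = -24741/2750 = -9.00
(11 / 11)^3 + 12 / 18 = 5 / 3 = 1.67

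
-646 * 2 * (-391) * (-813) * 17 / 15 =-2327327404 / 5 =-465465480.80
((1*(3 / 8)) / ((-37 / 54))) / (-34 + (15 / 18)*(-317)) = 243 / 132386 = 0.00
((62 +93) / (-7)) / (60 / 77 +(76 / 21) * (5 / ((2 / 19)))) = -1023 / 7978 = -0.13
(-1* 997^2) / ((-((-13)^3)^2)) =994009 / 4826809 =0.21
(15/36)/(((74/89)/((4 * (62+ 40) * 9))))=68085/37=1840.14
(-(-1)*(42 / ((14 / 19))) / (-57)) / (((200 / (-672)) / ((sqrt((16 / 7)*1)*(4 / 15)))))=64*sqrt(7) / 125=1.35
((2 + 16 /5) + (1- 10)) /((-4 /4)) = 19 /5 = 3.80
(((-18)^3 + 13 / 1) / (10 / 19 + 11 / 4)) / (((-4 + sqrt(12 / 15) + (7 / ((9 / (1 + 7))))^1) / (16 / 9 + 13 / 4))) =-500288525 / 104331 + 60034623 *sqrt(5) / 69554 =-2865.17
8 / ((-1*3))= -8 / 3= -2.67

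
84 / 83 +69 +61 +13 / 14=153315 / 1162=131.94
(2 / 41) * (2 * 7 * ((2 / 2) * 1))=28 / 41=0.68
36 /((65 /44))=1584 /65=24.37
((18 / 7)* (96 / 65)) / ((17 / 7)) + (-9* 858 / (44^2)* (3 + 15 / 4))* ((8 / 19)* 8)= -20583018 / 230945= -89.13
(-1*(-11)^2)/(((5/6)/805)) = -116886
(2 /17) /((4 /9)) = 9 /34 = 0.26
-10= -10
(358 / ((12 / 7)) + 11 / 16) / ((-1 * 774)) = -0.27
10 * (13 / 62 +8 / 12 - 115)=-106135 / 93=-1141.24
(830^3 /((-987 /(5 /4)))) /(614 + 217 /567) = -3859562250 /3274537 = -1178.66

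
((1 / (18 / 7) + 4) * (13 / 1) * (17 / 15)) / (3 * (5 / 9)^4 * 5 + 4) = 1414179 / 118730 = 11.91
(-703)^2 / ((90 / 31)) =15320479 / 90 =170227.54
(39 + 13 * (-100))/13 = -97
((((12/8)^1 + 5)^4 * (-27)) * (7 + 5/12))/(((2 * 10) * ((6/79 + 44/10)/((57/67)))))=-7924365891/2332672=-3397.12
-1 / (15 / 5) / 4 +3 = 35 / 12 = 2.92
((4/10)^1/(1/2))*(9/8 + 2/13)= 133/130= 1.02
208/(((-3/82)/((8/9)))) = -5053.63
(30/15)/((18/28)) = 28/9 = 3.11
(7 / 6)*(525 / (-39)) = -1225 / 78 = -15.71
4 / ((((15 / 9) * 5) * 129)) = 4 / 1075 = 0.00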